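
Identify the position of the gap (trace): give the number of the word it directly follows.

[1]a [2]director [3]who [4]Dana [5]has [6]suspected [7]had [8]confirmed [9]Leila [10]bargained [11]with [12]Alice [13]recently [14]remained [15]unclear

The displaced element is "a director" (word 2).
It is linked across 1 clause boundary (Ø).
It functions as the subject of "confirmed", so the gap sits immediately after word 6 ("suspected").
Base order: Dana has suspected that a director had confirmed Leila bargained with Alice recently.

6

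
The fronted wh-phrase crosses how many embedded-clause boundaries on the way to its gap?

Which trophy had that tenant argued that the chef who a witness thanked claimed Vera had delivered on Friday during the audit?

2

"which trophy" is extracted from the object of "delivered".
Boundaries crossed, outermost first: [that], [Ø] — 2 in total.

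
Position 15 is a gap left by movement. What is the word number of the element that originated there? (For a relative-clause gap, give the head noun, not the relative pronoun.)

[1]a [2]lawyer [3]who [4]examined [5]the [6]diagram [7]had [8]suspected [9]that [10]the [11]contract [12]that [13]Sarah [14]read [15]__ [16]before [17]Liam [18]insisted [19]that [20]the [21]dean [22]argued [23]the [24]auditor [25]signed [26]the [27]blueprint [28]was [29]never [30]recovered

11

The gap at 15 is the object of "read", inside a relative clause.
The relative pronoun is "that" (word 12); it is bound by the head noun immediately before it.
Its filler is the head noun "contract", at word 11.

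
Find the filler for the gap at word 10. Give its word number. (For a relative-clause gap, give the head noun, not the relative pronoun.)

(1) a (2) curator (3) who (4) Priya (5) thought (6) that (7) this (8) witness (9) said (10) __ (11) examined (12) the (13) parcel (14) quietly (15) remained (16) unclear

The gap at 10 is the subject of "examined", inside a relative clause.
The relative pronoun is "who" (word 3); it is bound by the head noun immediately before it.
Its filler is the head noun "curator", at word 2.

2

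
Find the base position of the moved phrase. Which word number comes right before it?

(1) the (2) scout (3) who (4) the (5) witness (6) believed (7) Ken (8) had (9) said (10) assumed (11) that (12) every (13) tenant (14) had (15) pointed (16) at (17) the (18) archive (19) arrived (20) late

9

The displaced element is "the scout" (word 2).
It is linked across 2 clause boundaries (Ø → Ø).
It functions as the subject of "assumed", so the gap sits immediately after word 9 ("said").
Base order: The witness believed Ken had said that the scout assumed that every tenant had pointed at the archive.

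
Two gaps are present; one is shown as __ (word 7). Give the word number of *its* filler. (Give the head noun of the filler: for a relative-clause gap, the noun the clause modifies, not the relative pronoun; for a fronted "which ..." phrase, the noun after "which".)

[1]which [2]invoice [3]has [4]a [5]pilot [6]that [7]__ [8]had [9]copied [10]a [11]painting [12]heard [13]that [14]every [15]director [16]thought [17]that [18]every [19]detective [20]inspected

The marked gap is inside the relative clause, the subject of "copied".
Its filler is the head noun "pilot" (via "that"), at word 5.
(The other dependency links word 2 to a gap after word 20.)

5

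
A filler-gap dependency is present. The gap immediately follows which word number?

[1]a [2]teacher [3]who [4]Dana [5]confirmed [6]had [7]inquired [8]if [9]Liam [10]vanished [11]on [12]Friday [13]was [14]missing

5

The displaced element is "a teacher" (word 2).
It is linked across 1 clause boundary (Ø).
It functions as the subject of "inquired", so the gap sits immediately after word 5 ("confirmed").
Base order: Dana confirmed that a teacher had inquired if Liam vanished on Friday.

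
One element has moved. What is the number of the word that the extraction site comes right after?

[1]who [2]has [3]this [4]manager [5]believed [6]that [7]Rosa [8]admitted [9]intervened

8

The displaced element is "who" (word 1).
It is linked across 2 clause boundaries (that → Ø).
It functions as the subject of "intervened", so the gap sits immediately after word 8 ("admitted").
Base order: This manager has believed that Rosa admitted who intervened.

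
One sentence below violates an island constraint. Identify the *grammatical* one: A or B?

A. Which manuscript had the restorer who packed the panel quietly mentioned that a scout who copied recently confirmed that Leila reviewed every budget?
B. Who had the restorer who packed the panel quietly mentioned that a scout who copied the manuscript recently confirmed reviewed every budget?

In A, the wh-phrase is extracted from inside a complex-NP island (relative clause) (introduced by "who"), which blocks movement.
In B, the extraction path crosses only that-complement boundaries, which are transparent.
So B is grammatical.

B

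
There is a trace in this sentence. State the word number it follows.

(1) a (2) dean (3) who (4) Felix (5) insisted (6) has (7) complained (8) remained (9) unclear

5

The displaced element is "a dean" (word 2).
It is linked across 1 clause boundary (Ø).
It functions as the subject of "complained", so the gap sits immediately after word 5 ("insisted").
Base order: Felix insisted a dean has complained.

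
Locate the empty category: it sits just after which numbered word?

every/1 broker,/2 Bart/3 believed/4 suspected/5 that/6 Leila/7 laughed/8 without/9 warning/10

4

The displaced element is "every broker" (word 2).
It is linked across 1 clause boundary (Ø).
It functions as the subject of "suspected", so the gap sits immediately after word 4 ("believed").
Base order: Bart believed that every broker suspected that Leila laughed without warning.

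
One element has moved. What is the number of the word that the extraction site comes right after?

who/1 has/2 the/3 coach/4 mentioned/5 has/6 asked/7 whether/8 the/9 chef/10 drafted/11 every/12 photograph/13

5

The displaced element is "who" (word 1).
It is linked across 1 clause boundary (Ø).
It functions as the subject of "asked", so the gap sits immediately after word 5 ("mentioned").
Base order: The coach has mentioned who has asked whether the chef drafted every photograph.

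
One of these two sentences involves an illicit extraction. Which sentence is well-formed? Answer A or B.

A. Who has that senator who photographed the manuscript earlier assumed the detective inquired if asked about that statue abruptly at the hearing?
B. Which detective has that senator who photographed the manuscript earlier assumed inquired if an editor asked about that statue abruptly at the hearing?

B

In A, the wh-phrase is extracted from inside a wh-island (introduced by "if"), which blocks movement.
In B, the extraction path crosses only that-complement boundaries, which are transparent.
So B is grammatical.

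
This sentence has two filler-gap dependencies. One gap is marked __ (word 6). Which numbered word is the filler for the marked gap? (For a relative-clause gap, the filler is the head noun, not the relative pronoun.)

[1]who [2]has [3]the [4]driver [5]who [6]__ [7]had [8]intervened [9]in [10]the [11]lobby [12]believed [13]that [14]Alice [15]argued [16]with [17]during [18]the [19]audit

The marked gap is inside the relative clause, the subject of "intervened".
Its filler is the head noun "driver" (via "who"), at word 4.
(The other dependency links word 1 to a gap after word 16.)

4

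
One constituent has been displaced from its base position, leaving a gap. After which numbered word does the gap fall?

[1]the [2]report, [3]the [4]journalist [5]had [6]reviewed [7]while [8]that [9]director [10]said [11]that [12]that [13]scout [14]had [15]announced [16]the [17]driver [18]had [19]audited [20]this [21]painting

The displaced element is "the report" (word 2).
It functions as the direct object of "reviewed", so the gap sits immediately after word 6 ("reviewed").
Base order: The journalist had reviewed the report while that director said that that scout had announced the driver had audited this painting.

6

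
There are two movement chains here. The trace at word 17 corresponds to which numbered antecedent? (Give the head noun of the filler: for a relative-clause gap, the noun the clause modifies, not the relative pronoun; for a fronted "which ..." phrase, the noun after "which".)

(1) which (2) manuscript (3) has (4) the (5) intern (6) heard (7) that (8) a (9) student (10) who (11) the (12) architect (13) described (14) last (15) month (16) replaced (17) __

2

The marked gap is the direct object of "replaced".
Its filler is the fronted wh-phrase "which manuscript", at word 2.
(The other dependency links word 9 to a gap after word 13.)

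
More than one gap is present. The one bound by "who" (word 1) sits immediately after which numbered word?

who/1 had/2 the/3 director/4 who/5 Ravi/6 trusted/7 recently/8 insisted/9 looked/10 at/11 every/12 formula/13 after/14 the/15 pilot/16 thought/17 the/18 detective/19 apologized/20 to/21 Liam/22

The displaced element is "who" (word 1).
It is linked across 1 clause boundary (Ø).
It functions as the subject of "looked", so the gap sits immediately after word 9 ("insisted").
Base order: The director who Ravi trusted recently had insisted that who looked at every formula after the pilot thought the detective apologized to Liam.

9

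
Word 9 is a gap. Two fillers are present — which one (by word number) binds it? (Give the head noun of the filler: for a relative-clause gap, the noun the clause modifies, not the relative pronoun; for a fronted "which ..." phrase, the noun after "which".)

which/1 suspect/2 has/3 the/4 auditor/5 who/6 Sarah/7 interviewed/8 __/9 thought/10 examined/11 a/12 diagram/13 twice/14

The marked gap is inside the relative clause, the direct object of "interviewed".
Its filler is the head noun "auditor" (via "who"), at word 5.
(The other dependency links word 2 to a gap after word 10.)

5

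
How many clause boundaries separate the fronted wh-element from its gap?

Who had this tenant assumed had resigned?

"who" is extracted from the subject of "resigned".
Boundaries crossed, outermost first: [Ø] — 1 in total.

1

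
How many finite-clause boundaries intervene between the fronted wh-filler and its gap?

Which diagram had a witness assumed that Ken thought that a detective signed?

"which diagram" is extracted from the object of "signed".
Boundaries crossed, outermost first: [that], [that] — 2 in total.

2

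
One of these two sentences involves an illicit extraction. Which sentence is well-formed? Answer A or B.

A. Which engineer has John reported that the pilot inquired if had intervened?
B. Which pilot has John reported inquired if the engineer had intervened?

B

In A, the wh-phrase is extracted from inside a wh-island (introduced by "if"), which blocks movement.
In B, the extraction path crosses only that-complement boundaries, which are transparent.
So B is grammatical.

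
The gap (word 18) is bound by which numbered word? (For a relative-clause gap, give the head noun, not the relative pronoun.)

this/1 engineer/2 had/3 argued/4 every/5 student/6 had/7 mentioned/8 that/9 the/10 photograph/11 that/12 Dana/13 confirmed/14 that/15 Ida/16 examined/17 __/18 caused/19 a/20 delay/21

11

The gap at 18 is the object of "examined", inside a relative clause.
The relative pronoun is "that" (word 12); it is bound by the head noun immediately before it.
Its filler is the head noun "photograph", at word 11.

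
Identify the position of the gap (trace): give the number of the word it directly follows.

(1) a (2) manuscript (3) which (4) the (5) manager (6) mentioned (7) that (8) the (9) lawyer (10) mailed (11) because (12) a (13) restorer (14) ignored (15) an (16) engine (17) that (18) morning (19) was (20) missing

The displaced element is "a manuscript" (word 2).
It is linked across 1 clause boundary (that).
It functions as the direct object of "mailed", so the gap sits immediately after word 10 ("mailed").
Base order: The manager mentioned that the lawyer mailed a manuscript because a restorer ignored an engine that morning.

10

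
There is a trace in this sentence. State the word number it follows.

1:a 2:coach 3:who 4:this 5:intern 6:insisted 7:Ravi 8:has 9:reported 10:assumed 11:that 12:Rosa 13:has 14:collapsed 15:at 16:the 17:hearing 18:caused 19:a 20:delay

9

The displaced element is "a coach" (word 2).
It is linked across 2 clause boundaries (Ø → Ø).
It functions as the subject of "assumed", so the gap sits immediately after word 9 ("reported").
Base order: This intern insisted Ravi has reported that a coach assumed that Rosa has collapsed at the hearing.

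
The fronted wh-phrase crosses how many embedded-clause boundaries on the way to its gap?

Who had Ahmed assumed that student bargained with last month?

1

"who" is extracted from the PP object of "bargained".
Boundaries crossed, outermost first: [Ø] — 1 in total.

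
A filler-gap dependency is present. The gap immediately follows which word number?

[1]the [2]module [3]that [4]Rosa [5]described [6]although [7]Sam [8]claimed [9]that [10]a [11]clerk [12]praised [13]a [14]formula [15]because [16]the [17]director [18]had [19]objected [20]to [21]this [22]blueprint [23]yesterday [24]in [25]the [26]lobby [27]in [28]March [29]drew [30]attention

The displaced element is "the module" (word 2).
It functions as the direct object of "described", so the gap sits immediately after word 5 ("described").
Base order: Rosa described the module although Sam claimed that a clerk praised a formula because the director had objected to this blueprint yesterday in the lobby in March.

5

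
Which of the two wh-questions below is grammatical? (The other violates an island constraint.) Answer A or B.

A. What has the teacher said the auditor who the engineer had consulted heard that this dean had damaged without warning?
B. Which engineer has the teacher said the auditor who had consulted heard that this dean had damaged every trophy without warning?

In B, the wh-phrase is extracted from inside a complex-NP island (relative clause) (introduced by "who"), which blocks movement.
In A, the extraction path crosses only that-complement boundaries, which are transparent.
So A is grammatical.

A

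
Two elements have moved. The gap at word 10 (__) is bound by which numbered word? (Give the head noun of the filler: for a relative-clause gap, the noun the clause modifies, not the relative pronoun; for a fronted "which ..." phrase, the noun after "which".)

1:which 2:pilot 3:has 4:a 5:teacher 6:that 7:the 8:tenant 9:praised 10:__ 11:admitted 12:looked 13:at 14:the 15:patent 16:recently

The marked gap is inside the relative clause, the direct object of "praised".
Its filler is the head noun "teacher" (via "that"), at word 5.
(The other dependency links word 2 to a gap after word 11.)

5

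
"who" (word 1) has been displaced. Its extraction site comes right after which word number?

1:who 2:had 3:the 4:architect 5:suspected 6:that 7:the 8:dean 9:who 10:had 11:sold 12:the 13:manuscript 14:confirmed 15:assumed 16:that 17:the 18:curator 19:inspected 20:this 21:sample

The displaced element is "who" (word 1).
It is linked across 2 clause boundaries (that → Ø).
It functions as the subject of "assumed", so the gap sits immediately after word 14 ("confirmed").
Base order: The architect had suspected that the dean who had sold the manuscript confirmed that who assumed that the curator inspected this sample.

14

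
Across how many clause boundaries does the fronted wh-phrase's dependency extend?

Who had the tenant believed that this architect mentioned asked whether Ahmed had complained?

2

"who" is extracted from the subject of "asked".
Boundaries crossed, outermost first: [that], [Ø] — 2 in total.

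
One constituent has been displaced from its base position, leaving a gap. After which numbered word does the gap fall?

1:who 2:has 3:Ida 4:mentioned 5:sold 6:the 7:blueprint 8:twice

4

The displaced element is "who" (word 1).
It is linked across 1 clause boundary (Ø).
It functions as the subject of "sold", so the gap sits immediately after word 4 ("mentioned").
Base order: Ida has mentioned that who sold the blueprint twice.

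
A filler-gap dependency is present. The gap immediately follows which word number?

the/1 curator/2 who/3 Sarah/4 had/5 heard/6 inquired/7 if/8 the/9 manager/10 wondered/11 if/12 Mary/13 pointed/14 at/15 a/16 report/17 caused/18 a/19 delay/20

6

The displaced element is "the curator" (word 2).
It is linked across 1 clause boundary (Ø).
It functions as the subject of "inquired", so the gap sits immediately after word 6 ("heard").
Base order: Sarah had heard that the curator inquired if the manager wondered if Mary pointed at a report.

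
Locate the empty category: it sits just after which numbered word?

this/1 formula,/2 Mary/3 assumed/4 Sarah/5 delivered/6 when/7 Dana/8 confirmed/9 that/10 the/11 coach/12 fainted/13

The displaced element is "this formula" (word 2).
It is linked across 1 clause boundary (Ø).
It functions as the direct object of "delivered", so the gap sits immediately after word 6 ("delivered").
Base order: Mary assumed Sarah delivered this formula when Dana confirmed that the coach fainted.

6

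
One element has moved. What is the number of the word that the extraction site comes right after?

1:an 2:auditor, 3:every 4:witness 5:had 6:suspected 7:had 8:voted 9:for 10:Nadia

The displaced element is "an auditor" (word 2).
It is linked across 1 clause boundary (Ø).
It functions as the subject of "voted", so the gap sits immediately after word 6 ("suspected").
Base order: Every witness had suspected an auditor had voted for Nadia.

6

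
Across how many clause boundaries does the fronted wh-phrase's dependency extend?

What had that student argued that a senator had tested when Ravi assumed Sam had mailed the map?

1

"what" is extracted from the object of "tested".
Boundaries crossed, outermost first: [that] — 1 in total.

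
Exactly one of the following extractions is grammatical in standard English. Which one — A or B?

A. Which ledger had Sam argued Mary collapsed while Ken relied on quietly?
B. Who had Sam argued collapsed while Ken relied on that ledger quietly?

In A, the wh-phrase is extracted from inside an adjunct island (introduced by "while"), which blocks movement.
In B, the extraction path crosses only that-complement boundaries, which are transparent.
So B is grammatical.

B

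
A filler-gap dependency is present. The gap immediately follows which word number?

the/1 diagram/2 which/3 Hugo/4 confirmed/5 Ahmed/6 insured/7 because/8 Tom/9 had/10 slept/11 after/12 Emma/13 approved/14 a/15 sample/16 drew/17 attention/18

7

The displaced element is "the diagram" (word 2).
It is linked across 1 clause boundary (Ø).
It functions as the direct object of "insured", so the gap sits immediately after word 7 ("insured").
Base order: Hugo confirmed Ahmed insured the diagram because Tom had slept after Emma approved a sample.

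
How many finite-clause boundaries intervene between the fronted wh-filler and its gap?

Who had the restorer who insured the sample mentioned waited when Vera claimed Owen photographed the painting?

"who" is extracted from the subject of "waited".
Boundaries crossed, outermost first: [Ø] — 1 in total.

1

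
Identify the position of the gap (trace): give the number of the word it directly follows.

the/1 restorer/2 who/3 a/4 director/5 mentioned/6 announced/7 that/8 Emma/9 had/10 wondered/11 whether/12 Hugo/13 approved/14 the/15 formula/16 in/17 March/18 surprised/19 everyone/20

6

The displaced element is "the restorer" (word 2).
It is linked across 1 clause boundary (Ø).
It functions as the subject of "announced", so the gap sits immediately after word 6 ("mentioned").
Base order: A director mentioned that the restorer announced that Emma had wondered whether Hugo approved the formula in March.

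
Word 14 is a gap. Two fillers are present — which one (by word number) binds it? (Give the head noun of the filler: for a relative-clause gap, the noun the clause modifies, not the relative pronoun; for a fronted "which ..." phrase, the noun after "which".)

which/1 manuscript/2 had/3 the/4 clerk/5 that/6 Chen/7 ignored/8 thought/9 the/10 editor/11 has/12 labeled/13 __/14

The marked gap is the direct object of "labeled".
Its filler is the fronted wh-phrase "which manuscript", at word 2.
(The other dependency links word 5 to a gap after word 8.)

2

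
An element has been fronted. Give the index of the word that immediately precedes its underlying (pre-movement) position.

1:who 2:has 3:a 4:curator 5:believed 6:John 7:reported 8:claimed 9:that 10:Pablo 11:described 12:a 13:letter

7

The displaced element is "who" (word 1).
It is linked across 2 clause boundaries (Ø → Ø).
It functions as the subject of "claimed", so the gap sits immediately after word 7 ("reported").
Base order: A curator has believed John reported that who claimed that Pablo described a letter.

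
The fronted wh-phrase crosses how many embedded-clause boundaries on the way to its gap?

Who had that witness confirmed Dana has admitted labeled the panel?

2

"who" is extracted from the subject of "labeled".
Boundaries crossed, outermost first: [Ø], [Ø] — 2 in total.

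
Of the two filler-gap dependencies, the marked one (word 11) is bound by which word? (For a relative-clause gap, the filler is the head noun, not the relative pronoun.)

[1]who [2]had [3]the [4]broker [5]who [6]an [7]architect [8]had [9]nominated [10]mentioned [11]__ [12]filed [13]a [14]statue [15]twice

The marked gap is the subject of "filed".
Its filler is the fronted wh-phrase "who", at word 1.
(The other dependency links word 4 to a gap after word 9.)

1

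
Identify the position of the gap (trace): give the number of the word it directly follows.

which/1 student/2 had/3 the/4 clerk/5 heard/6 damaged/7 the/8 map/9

6

The displaced element is "which student" (word 2).
It is linked across 1 clause boundary (Ø).
It functions as the subject of "damaged", so the gap sits immediately after word 6 ("heard").
Base order: The clerk had heard which student damaged the map.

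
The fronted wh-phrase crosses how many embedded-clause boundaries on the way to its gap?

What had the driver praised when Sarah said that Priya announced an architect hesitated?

"what" originates inside the matrix clause — no clause boundary is crossed.

0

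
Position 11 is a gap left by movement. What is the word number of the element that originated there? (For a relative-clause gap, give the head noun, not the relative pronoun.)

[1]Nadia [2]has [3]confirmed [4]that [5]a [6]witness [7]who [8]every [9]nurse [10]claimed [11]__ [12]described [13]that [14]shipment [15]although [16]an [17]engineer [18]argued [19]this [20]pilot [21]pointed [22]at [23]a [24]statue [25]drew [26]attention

The gap at 11 is the subject of "described", inside a relative clause.
The relative pronoun is "who" (word 7); it is bound by the head noun immediately before it.
Its filler is the head noun "witness", at word 6.

6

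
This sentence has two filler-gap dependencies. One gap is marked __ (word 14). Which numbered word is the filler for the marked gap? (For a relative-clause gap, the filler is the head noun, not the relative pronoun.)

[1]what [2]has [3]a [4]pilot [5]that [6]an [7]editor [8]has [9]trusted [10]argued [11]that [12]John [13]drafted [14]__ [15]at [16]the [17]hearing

The marked gap is the direct object of "drafted".
Its filler is the fronted wh-phrase "what", at word 1.
(The other dependency links word 4 to a gap after word 9.)

1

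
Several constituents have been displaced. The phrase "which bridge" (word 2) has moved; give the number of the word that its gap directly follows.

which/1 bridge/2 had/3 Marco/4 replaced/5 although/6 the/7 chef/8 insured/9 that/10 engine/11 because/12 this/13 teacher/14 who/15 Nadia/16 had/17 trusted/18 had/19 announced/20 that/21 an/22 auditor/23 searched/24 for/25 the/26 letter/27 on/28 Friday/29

5

The displaced element is "which bridge" (word 2).
It functions as the direct object of "replaced", so the gap sits immediately after word 5 ("replaced").
Base order: Marco had replaced which bridge although the chef insured that engine because this teacher who Nadia had trusted had announced that an auditor searched for the letter on Friday.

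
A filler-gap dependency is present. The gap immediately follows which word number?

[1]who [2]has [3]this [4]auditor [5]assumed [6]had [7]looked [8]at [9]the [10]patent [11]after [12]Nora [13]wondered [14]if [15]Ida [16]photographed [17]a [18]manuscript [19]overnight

The displaced element is "who" (word 1).
It is linked across 1 clause boundary (Ø).
It functions as the subject of "looked", so the gap sits immediately after word 5 ("assumed").
Base order: This auditor has assumed who had looked at the patent after Nora wondered if Ida photographed a manuscript overnight.

5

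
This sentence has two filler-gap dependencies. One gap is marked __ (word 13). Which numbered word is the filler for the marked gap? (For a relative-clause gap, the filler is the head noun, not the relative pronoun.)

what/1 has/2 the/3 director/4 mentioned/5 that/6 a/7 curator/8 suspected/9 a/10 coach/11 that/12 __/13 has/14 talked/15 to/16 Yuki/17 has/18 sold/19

11

The marked gap is inside the relative clause, the subject of "talked".
Its filler is the head noun "coach" (via "that"), at word 11.
(The other dependency links word 1 to a gap after word 19.)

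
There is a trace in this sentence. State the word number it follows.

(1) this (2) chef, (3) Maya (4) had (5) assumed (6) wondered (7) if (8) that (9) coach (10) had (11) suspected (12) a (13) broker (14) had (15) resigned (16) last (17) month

The displaced element is "this chef" (word 2).
It is linked across 1 clause boundary (Ø).
It functions as the subject of "wondered", so the gap sits immediately after word 5 ("assumed").
Base order: Maya had assumed that this chef wondered if that coach had suspected a broker had resigned last month.

5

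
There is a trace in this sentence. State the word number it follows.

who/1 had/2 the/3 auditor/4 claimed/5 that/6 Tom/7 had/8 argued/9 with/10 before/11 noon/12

The displaced element is "who" (word 1).
It is linked across 1 clause boundary (that).
It functions as the object of the preposition "with" of "argued", so the gap sits immediately after word 10 ("with").
Base order: The auditor had claimed that Tom had argued with who before noon.

10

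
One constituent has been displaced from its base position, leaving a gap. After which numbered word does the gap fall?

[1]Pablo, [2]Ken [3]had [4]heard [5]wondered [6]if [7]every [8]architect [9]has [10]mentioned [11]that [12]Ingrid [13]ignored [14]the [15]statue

4

The displaced element is "Pablo" (word 1).
It is linked across 1 clause boundary (Ø).
It functions as the subject of "wondered", so the gap sits immediately after word 4 ("heard").
Base order: Ken had heard that Pablo wondered if every architect has mentioned that Ingrid ignored the statue.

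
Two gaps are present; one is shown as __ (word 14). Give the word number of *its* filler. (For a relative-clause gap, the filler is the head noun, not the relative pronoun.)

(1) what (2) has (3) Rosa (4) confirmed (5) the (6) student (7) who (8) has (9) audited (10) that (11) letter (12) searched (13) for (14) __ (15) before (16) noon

1

The marked gap is the object of the preposition "for" of "searched".
Its filler is the fronted wh-phrase "what", at word 1.
(The other dependency links word 6 to a gap after word 7.)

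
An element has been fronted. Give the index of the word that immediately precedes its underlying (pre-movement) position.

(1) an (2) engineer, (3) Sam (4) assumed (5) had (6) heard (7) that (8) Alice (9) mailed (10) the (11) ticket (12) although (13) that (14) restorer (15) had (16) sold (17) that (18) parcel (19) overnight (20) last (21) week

The displaced element is "an engineer" (word 2).
It is linked across 1 clause boundary (Ø).
It functions as the subject of "heard", so the gap sits immediately after word 4 ("assumed").
Base order: Sam assumed that an engineer had heard that Alice mailed the ticket although that restorer had sold that parcel overnight last week.

4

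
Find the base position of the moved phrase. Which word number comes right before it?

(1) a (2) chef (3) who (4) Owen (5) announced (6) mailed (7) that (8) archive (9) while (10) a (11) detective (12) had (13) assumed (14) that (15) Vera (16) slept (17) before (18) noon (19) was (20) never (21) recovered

5

The displaced element is "a chef" (word 2).
It is linked across 1 clause boundary (Ø).
It functions as the subject of "mailed", so the gap sits immediately after word 5 ("announced").
Base order: Owen announced that a chef mailed that archive while a detective had assumed that Vera slept before noon.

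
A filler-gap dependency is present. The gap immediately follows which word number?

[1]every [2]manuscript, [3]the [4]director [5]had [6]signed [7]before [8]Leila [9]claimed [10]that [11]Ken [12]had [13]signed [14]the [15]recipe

The displaced element is "every manuscript" (word 2).
It functions as the direct object of "signed", so the gap sits immediately after word 6 ("signed").
Base order: The director had signed every manuscript before Leila claimed that Ken had signed the recipe.

6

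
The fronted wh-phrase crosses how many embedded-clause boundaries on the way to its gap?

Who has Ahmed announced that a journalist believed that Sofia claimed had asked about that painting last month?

"who" is extracted from the subject of "asked".
Boundaries crossed, outermost first: [that], [that], [Ø] — 3 in total.

3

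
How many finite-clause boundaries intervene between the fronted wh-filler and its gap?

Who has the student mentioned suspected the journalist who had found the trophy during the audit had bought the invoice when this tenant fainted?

1

"who" is extracted from the subject of "suspected".
Boundaries crossed, outermost first: [Ø] — 1 in total.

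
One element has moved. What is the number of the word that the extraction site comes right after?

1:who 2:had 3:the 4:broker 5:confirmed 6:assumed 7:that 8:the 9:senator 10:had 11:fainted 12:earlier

5

The displaced element is "who" (word 1).
It is linked across 1 clause boundary (Ø).
It functions as the subject of "assumed", so the gap sits immediately after word 5 ("confirmed").
Base order: The broker had confirmed that who assumed that the senator had fainted earlier.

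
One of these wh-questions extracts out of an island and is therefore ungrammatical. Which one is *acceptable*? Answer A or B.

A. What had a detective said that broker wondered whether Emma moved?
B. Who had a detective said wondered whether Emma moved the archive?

In A, the wh-phrase is extracted from inside a wh-island (introduced by "whether"), which blocks movement.
In B, the extraction path crosses only that-complement boundaries, which are transparent.
So B is grammatical.

B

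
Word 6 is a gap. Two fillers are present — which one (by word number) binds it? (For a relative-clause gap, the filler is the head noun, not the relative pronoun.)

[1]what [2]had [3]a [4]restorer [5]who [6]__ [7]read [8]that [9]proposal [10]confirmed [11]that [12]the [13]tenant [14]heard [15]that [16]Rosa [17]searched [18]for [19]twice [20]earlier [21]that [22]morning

The marked gap is inside the relative clause, the subject of "read".
Its filler is the head noun "restorer" (via "who"), at word 4.
(The other dependency links word 1 to a gap after word 18.)

4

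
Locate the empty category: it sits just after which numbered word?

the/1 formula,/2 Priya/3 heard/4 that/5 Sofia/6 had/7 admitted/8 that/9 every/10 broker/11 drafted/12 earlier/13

12

The displaced element is "the formula" (word 2).
It is linked across 2 clause boundaries (that → that).
It functions as the direct object of "drafted", so the gap sits immediately after word 12 ("drafted").
Base order: Priya heard that Sofia had admitted that every broker drafted the formula earlier.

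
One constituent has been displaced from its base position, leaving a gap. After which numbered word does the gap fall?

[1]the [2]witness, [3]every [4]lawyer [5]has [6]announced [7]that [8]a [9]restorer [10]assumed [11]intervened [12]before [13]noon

The displaced element is "the witness" (word 2).
It is linked across 2 clause boundaries (that → Ø).
It functions as the subject of "intervened", so the gap sits immediately after word 10 ("assumed").
Base order: Every lawyer has announced that a restorer assumed that the witness intervened before noon.

10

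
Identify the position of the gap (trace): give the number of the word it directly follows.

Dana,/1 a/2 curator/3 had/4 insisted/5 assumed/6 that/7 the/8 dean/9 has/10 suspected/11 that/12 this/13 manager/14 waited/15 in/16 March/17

The displaced element is "Dana" (word 1).
It is linked across 1 clause boundary (Ø).
It functions as the subject of "assumed", so the gap sits immediately after word 5 ("insisted").
Base order: A curator had insisted that Dana assumed that the dean has suspected that this manager waited in March.

5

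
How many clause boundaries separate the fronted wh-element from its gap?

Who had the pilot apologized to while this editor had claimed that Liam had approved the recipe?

"who" originates inside the matrix clause — no clause boundary is crossed.

0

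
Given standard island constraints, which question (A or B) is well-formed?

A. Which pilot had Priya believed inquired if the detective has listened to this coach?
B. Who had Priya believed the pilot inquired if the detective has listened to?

A

In B, the wh-phrase is extracted from inside a wh-island (introduced by "if"), which blocks movement.
In A, the extraction path crosses only that-complement boundaries, which are transparent.
So A is grammatical.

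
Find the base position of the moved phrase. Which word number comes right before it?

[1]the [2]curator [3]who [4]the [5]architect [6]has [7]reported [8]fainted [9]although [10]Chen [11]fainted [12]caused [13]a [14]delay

The displaced element is "the curator" (word 2).
It is linked across 1 clause boundary (Ø).
It functions as the subject of "fainted", so the gap sits immediately after word 7 ("reported").
Base order: The architect has reported that the curator fainted although Chen fainted.

7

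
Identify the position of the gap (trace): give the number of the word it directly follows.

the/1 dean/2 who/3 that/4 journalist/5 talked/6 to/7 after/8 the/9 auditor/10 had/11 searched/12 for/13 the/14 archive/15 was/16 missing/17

7

The displaced element is "the dean" (word 2).
It functions as the object of the preposition "to" of "talked", so the gap sits immediately after word 7 ("to").
Base order: That journalist talked to the dean after the auditor had searched for the archive.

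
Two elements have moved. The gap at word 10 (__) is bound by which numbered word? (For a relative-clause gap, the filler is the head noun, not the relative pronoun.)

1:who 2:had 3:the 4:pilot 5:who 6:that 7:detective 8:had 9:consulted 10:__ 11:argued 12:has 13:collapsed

The marked gap is inside the relative clause, the direct object of "consulted".
Its filler is the head noun "pilot" (via "who"), at word 4.
(The other dependency links word 1 to a gap after word 11.)

4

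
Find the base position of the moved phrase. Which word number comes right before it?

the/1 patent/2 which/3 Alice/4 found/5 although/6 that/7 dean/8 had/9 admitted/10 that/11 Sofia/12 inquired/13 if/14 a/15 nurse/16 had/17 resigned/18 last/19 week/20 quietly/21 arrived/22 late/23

5

The displaced element is "the patent" (word 2).
It functions as the direct object of "found", so the gap sits immediately after word 5 ("found").
Base order: Alice found the patent although that dean had admitted that Sofia inquired if a nurse had resigned last week quietly.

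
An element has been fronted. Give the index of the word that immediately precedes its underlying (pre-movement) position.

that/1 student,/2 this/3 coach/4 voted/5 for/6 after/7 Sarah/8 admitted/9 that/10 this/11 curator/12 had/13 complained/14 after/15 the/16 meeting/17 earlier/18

6

The displaced element is "that student" (word 2).
It functions as the object of the preposition "for" of "voted", so the gap sits immediately after word 6 ("for").
Base order: This coach voted for that student after Sarah admitted that this curator had complained after the meeting earlier.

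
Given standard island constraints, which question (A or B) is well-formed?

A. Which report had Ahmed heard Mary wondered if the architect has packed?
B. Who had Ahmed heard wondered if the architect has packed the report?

In A, the wh-phrase is extracted from inside a wh-island (introduced by "if"), which blocks movement.
In B, the extraction path crosses only that-complement boundaries, which are transparent.
So B is grammatical.

B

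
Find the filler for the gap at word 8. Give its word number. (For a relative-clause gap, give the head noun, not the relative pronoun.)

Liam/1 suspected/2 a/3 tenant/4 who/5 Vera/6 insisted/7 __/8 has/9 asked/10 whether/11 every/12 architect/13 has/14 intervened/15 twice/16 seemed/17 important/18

4

The gap at 8 is the subject of "asked", inside a relative clause.
The relative pronoun is "who" (word 5); it is bound by the head noun immediately before it.
Its filler is the head noun "tenant", at word 4.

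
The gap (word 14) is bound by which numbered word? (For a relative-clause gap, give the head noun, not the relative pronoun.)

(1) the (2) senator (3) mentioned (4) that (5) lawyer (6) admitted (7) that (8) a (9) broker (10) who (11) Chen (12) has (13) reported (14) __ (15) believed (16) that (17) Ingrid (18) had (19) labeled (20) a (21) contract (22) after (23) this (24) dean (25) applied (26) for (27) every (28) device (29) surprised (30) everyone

The gap at 14 is the subject of "believed", inside a relative clause.
The relative pronoun is "who" (word 10); it is bound by the head noun immediately before it.
Its filler is the head noun "broker", at word 9.

9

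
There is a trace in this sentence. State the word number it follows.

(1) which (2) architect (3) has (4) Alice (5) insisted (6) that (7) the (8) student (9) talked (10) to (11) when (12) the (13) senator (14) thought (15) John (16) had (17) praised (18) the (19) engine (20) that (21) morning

The displaced element is "which architect" (word 2).
It is linked across 1 clause boundary (that).
It functions as the object of the preposition "to" of "talked", so the gap sits immediately after word 10 ("to").
Base order: Alice has insisted that the student talked to which architect when the senator thought John had praised the engine that morning.

10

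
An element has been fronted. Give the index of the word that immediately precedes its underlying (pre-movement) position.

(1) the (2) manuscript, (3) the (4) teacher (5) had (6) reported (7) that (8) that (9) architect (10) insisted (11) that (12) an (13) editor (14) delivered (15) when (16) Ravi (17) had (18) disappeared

The displaced element is "the manuscript" (word 2).
It is linked across 2 clause boundaries (that → that).
It functions as the direct object of "delivered", so the gap sits immediately after word 14 ("delivered").
Base order: The teacher had reported that that architect insisted that an editor delivered the manuscript when Ravi had disappeared.

14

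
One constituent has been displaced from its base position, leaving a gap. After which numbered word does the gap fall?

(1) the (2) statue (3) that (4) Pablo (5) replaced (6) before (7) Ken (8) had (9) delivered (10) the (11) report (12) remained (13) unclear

The displaced element is "the statue" (word 2).
It functions as the direct object of "replaced", so the gap sits immediately after word 5 ("replaced").
Base order: Pablo replaced the statue before Ken had delivered the report.

5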